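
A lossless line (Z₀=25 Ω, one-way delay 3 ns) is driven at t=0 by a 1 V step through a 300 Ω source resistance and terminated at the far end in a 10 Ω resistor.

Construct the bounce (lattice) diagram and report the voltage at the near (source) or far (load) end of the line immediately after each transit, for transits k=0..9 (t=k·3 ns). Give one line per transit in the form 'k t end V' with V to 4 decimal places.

0 0 source 0.0769
1 3 load 0.0440
2 6 source 0.0161
3 9 load 0.0280
4 12 source 0.0381
5 15 load 0.0338
6 18 source 0.0301
7 21 load 0.0317
8 24 source 0.0330
9 27 load 0.0325

Γ_L=-0.428571, Γ_S=0.846154; launch V₁=1·25/325=0.076923
k=0 src: V=0.0769
k=1 load: inc=0.076923, refl=0.076923·-0.428571=-0.0330; V=0.000000+0.076923+-0.032967=0.0440
k=2 src: inc=-0.032967, refl=-0.032967·0.846154=-0.0279; V=0.076923+-0.032967+-0.027895=0.0161
k=3 load: inc=-0.027895, refl=-0.027895·-0.428571=0.0120; V=0.043956+-0.027895+0.011955=0.0280
k=4 src: inc=0.011955, refl=0.011955·0.846154=0.0101; V=0.016061+0.011955+0.010116=0.0381
k=5 load: inc=0.010116, refl=0.010116·-0.428571=-0.0043; V=0.028016+0.010116+-0.004335=0.0338
k=6 src: inc=-0.004335, refl=-0.004335·0.846154=-0.0037; V=0.038132+-0.004335+-0.003668=0.0301
k=7 load: inc=-0.003668, refl=-0.003668·-0.428571=0.0016; V=0.033796+-0.003668+0.001572=0.0317
k=8 src: inc=0.001572, refl=0.001572·0.846154=0.0013; V=0.030128+0.001572+0.001330=0.0330
k=9 load: inc=0.001330, refl=0.001330·-0.428571=-0.0006; V=0.031700+0.001330+-0.000570=0.0325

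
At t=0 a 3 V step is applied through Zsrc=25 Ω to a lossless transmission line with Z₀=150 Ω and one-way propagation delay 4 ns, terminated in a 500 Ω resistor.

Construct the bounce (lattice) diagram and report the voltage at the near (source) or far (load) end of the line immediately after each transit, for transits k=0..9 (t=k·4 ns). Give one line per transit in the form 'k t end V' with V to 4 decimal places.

Γ_L=0.538462, Γ_S=-0.714286; launch V₁=3·150/175=2.571429
k=0 src: V=2.5714
k=1 load: inc=2.571429, refl=2.571429·0.538462=1.3846; V=0.000000+2.571429+1.384615=3.9560
k=2 src: inc=1.384615, refl=1.384615·-0.714286=-0.9890; V=2.571429+1.384615+-0.989011=2.9670
k=3 load: inc=-0.989011, refl=-0.989011·0.538462=-0.5325; V=3.956044+-0.989011+-0.532544=2.4345
k=4 src: inc=-0.532544, refl=-0.532544·-0.714286=0.3804; V=2.967033+-0.532544+0.380389=2.8149
k=5 load: inc=0.380389, refl=0.380389·0.538462=0.2048; V=2.434489+0.380389+0.204825=3.0197
k=6 src: inc=0.204825, refl=0.204825·-0.714286=-0.1463; V=2.814877+0.204825+-0.146303=2.8734
k=7 load: inc=-0.146303, refl=-0.146303·0.538462=-0.0788; V=3.019702+-0.146303+-0.078779=2.7946
k=8 src: inc=-0.078779, refl=-0.078779·-0.714286=0.0563; V=2.873399+-0.078779+0.056271=2.8509
k=9 load: inc=0.056271, refl=0.056271·0.538462=0.0303; V=2.794620+0.056271+0.030300=2.8812

0 0 source 2.5714
1 4 load 3.9560
2 8 source 2.9670
3 12 load 2.4345
4 16 source 2.8149
5 20 load 3.0197
6 24 source 2.8734
7 28 load 2.7946
8 32 source 2.8509
9 36 load 2.8812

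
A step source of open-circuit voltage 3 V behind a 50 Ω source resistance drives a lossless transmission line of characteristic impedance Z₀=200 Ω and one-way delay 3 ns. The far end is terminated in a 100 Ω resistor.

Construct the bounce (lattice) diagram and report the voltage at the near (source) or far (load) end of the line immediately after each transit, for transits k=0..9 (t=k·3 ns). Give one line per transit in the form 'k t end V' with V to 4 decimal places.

Γ_L=-0.333333, Γ_S=-0.600000; launch V₁=3·200/250=2.400000
k=0 src: V=2.4000
k=1 load: inc=2.400000, refl=2.400000·-0.333333=-0.8000; V=0.000000+2.400000+-0.800000=1.6000
k=2 src: inc=-0.800000, refl=-0.800000·-0.600000=0.4800; V=2.400000+-0.800000+0.480000=2.0800
k=3 load: inc=0.480000, refl=0.480000·-0.333333=-0.1600; V=1.600000+0.480000+-0.160000=1.9200
k=4 src: inc=-0.160000, refl=-0.160000·-0.600000=0.0960; V=2.080000+-0.160000+0.096000=2.0160
k=5 load: inc=0.096000, refl=0.096000·-0.333333=-0.0320; V=1.920000+0.096000+-0.032000=1.9840
k=6 src: inc=-0.032000, refl=-0.032000·-0.600000=0.0192; V=2.016000+-0.032000+0.019200=2.0032
k=7 load: inc=0.019200, refl=0.019200·-0.333333=-0.0064; V=1.984000+0.019200+-0.006400=1.9968
k=8 src: inc=-0.006400, refl=-0.006400·-0.600000=0.0038; V=2.003200+-0.006400+0.003840=2.0006
k=9 load: inc=0.003840, refl=0.003840·-0.333333=-0.0013; V=1.996800+0.003840+-0.001280=1.9994

0 0 source 2.4000
1 3 load 1.6000
2 6 source 2.0800
3 9 load 1.9200
4 12 source 2.0160
5 15 load 1.9840
6 18 source 2.0032
7 21 load 1.9968
8 24 source 2.0006
9 27 load 1.9994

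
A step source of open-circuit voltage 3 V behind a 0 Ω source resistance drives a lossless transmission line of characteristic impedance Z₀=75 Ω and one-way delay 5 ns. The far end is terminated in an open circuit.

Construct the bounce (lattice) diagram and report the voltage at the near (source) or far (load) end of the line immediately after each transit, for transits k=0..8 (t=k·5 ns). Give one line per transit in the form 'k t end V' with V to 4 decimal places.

0 0 source 3.0000
1 5 load 6.0000
2 10 source 3.0000
3 15 load 0.0000
4 20 source 3.0000
5 25 load 6.0000
6 30 source 3.0000
7 35 load 0.0000
8 40 source 3.0000

Γ_L=1.000000, Γ_S=-1.000000; launch V₁=3·75/75=3.000000
k=0 src: V=3.0000
k=1 load: inc=3.000000, refl=3.000000·1.000000=3.0000; V=0.000000+3.000000+3.000000=6.0000
k=2 src: inc=3.000000, refl=3.000000·-1.000000=-3.0000; V=3.000000+3.000000+-3.000000=3.0000
k=3 load: inc=-3.000000, refl=-3.000000·1.000000=-3.0000; V=6.000000+-3.000000+-3.000000=0.0000
k=4 src: inc=-3.000000, refl=-3.000000·-1.000000=3.0000; V=3.000000+-3.000000+3.000000=3.0000
k=5 load: inc=3.000000, refl=3.000000·1.000000=3.0000; V=0.000000+3.000000+3.000000=6.0000
k=6 src: inc=3.000000, refl=3.000000·-1.000000=-3.0000; V=3.000000+3.000000+-3.000000=3.0000
k=7 load: inc=-3.000000, refl=-3.000000·1.000000=-3.0000; V=6.000000+-3.000000+-3.000000=0.0000
k=8 src: inc=-3.000000, refl=-3.000000·-1.000000=3.0000; V=3.000000+-3.000000+3.000000=3.0000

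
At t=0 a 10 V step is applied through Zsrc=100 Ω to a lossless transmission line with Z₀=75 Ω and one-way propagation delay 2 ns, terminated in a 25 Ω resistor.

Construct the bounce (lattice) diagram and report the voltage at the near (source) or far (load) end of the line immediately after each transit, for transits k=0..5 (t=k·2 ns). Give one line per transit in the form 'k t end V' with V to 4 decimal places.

Γ_L=-0.500000, Γ_S=0.142857; launch V₁=10·75/175=4.285714
k=0 src: V=4.2857
k=1 load: inc=4.285714, refl=4.285714·-0.500000=-2.1429; V=0.000000+4.285714+-2.142857=2.1429
k=2 src: inc=-2.142857, refl=-2.142857·0.142857=-0.3061; V=4.285714+-2.142857+-0.306122=1.8367
k=3 load: inc=-0.306122, refl=-0.306122·-0.500000=0.1531; V=2.142857+-0.306122+0.153061=1.9898
k=4 src: inc=0.153061, refl=0.153061·0.142857=0.0219; V=1.836735+0.153061+0.021866=2.0117
k=5 load: inc=0.021866, refl=0.021866·-0.500000=-0.0109; V=1.989796+0.021866+-0.010933=2.0007

0 0 source 4.2857
1 2 load 2.1429
2 4 source 1.8367
3 6 load 1.9898
4 8 source 2.0117
5 10 load 2.0007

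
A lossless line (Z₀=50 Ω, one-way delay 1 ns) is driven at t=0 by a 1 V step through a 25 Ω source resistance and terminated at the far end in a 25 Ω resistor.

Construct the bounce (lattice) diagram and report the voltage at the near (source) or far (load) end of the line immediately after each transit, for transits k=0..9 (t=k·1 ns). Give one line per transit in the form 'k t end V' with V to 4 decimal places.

Γ_L=-0.333333, Γ_S=-0.333333; launch V₁=1·50/75=0.666667
k=0 src: V=0.6667
k=1 load: inc=0.666667, refl=0.666667·-0.333333=-0.2222; V=0.000000+0.666667+-0.222222=0.4444
k=2 src: inc=-0.222222, refl=-0.222222·-0.333333=0.0741; V=0.666667+-0.222222+0.074074=0.5185
k=3 load: inc=0.074074, refl=0.074074·-0.333333=-0.0247; V=0.444444+0.074074+-0.024691=0.4938
k=4 src: inc=-0.024691, refl=-0.024691·-0.333333=0.0082; V=0.518519+-0.024691+0.008230=0.5021
k=5 load: inc=0.008230, refl=0.008230·-0.333333=-0.0027; V=0.493827+0.008230+-0.002743=0.4993
k=6 src: inc=-0.002743, refl=-0.002743·-0.333333=0.0009; V=0.502058+-0.002743+0.000914=0.5002
k=7 load: inc=0.000914, refl=0.000914·-0.333333=-0.0003; V=0.499314+0.000914+-0.000305=0.4999
k=8 src: inc=-0.000305, refl=-0.000305·-0.333333=0.0001; V=0.500229+-0.000305+0.000102=0.5000
k=9 load: inc=0.000102, refl=0.000102·-0.333333=-0.0000; V=0.499924+0.000102+-0.000034=0.5000

0 0 source 0.6667
1 1 load 0.4444
2 2 source 0.5185
3 3 load 0.4938
4 4 source 0.5021
5 5 load 0.4993
6 6 source 0.5002
7 7 load 0.4999
8 8 source 0.5000
9 9 load 0.5000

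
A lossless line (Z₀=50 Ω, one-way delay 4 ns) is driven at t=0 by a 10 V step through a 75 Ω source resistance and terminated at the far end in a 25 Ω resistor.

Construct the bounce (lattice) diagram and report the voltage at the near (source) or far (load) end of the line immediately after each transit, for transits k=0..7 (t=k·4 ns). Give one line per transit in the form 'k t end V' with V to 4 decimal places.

0 0 source 4.0000
1 4 load 2.6667
2 8 source 2.4000
3 12 load 2.4889
4 16 source 2.5067
5 20 load 2.5007
6 24 source 2.4996
7 28 load 2.5000

Γ_L=-0.333333, Γ_S=0.200000; launch V₁=10·50/125=4.000000
k=0 src: V=4.0000
k=1 load: inc=4.000000, refl=4.000000·-0.333333=-1.3333; V=0.000000+4.000000+-1.333333=2.6667
k=2 src: inc=-1.333333, refl=-1.333333·0.200000=-0.2667; V=4.000000+-1.333333+-0.266667=2.4000
k=3 load: inc=-0.266667, refl=-0.266667·-0.333333=0.0889; V=2.666667+-0.266667+0.088889=2.4889
k=4 src: inc=0.088889, refl=0.088889·0.200000=0.0178; V=2.400000+0.088889+0.017778=2.5067
k=5 load: inc=0.017778, refl=0.017778·-0.333333=-0.0059; V=2.488889+0.017778+-0.005926=2.5007
k=6 src: inc=-0.005926, refl=-0.005926·0.200000=-0.0012; V=2.506667+-0.005926+-0.001185=2.4996
k=7 load: inc=-0.001185, refl=-0.001185·-0.333333=0.0004; V=2.500741+-0.001185+0.000395=2.5000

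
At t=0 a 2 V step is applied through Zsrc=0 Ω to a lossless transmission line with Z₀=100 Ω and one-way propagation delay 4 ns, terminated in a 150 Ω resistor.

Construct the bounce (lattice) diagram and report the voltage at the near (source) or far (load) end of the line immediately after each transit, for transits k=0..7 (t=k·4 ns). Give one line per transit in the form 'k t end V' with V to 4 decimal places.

0 0 source 2.0000
1 4 load 2.4000
2 8 source 2.0000
3 12 load 1.9200
4 16 source 2.0000
5 20 load 2.0160
6 24 source 2.0000
7 28 load 1.9968

Γ_L=0.200000, Γ_S=-1.000000; launch V₁=2·100/100=2.000000
k=0 src: V=2.0000
k=1 load: inc=2.000000, refl=2.000000·0.200000=0.4000; V=0.000000+2.000000+0.400000=2.4000
k=2 src: inc=0.400000, refl=0.400000·-1.000000=-0.4000; V=2.000000+0.400000+-0.400000=2.0000
k=3 load: inc=-0.400000, refl=-0.400000·0.200000=-0.0800; V=2.400000+-0.400000+-0.080000=1.9200
k=4 src: inc=-0.080000, refl=-0.080000·-1.000000=0.0800; V=2.000000+-0.080000+0.080000=2.0000
k=5 load: inc=0.080000, refl=0.080000·0.200000=0.0160; V=1.920000+0.080000+0.016000=2.0160
k=6 src: inc=0.016000, refl=0.016000·-1.000000=-0.0160; V=2.000000+0.016000+-0.016000=2.0000
k=7 load: inc=-0.016000, refl=-0.016000·0.200000=-0.0032; V=2.016000+-0.016000+-0.003200=1.9968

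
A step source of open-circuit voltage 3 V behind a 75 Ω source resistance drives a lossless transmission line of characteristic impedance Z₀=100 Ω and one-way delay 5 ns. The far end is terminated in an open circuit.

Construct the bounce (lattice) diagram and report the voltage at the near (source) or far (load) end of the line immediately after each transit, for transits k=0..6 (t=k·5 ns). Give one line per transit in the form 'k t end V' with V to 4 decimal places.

Γ_L=1.000000, Γ_S=-0.142857; launch V₁=3·100/175=1.714286
k=0 src: V=1.7143
k=1 load: inc=1.714286, refl=1.714286·1.000000=1.7143; V=0.000000+1.714286+1.714286=3.4286
k=2 src: inc=1.714286, refl=1.714286·-0.142857=-0.2449; V=1.714286+1.714286+-0.244898=3.1837
k=3 load: inc=-0.244898, refl=-0.244898·1.000000=-0.2449; V=3.428571+-0.244898+-0.244898=2.9388
k=4 src: inc=-0.244898, refl=-0.244898·-0.142857=0.0350; V=3.183673+-0.244898+0.034985=2.9738
k=5 load: inc=0.034985, refl=0.034985·1.000000=0.0350; V=2.938776+0.034985+0.034985=3.0087
k=6 src: inc=0.034985, refl=0.034985·-0.142857=-0.0050; V=2.973761+0.034985+-0.004998=3.0037

0 0 source 1.7143
1 5 load 3.4286
2 10 source 3.1837
3 15 load 2.9388
4 20 source 2.9738
5 25 load 3.0087
6 30 source 3.0037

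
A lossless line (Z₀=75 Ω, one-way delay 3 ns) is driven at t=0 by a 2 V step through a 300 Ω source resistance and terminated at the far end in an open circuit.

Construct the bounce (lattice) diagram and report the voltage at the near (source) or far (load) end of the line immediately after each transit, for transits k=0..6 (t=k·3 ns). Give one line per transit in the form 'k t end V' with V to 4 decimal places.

0 0 source 0.4000
1 3 load 0.8000
2 6 source 1.0400
3 9 load 1.2800
4 12 source 1.4240
5 15 load 1.5680
6 18 source 1.6544

Γ_L=1.000000, Γ_S=0.600000; launch V₁=2·75/375=0.400000
k=0 src: V=0.4000
k=1 load: inc=0.400000, refl=0.400000·1.000000=0.4000; V=0.000000+0.400000+0.400000=0.8000
k=2 src: inc=0.400000, refl=0.400000·0.600000=0.2400; V=0.400000+0.400000+0.240000=1.0400
k=3 load: inc=0.240000, refl=0.240000·1.000000=0.2400; V=0.800000+0.240000+0.240000=1.2800
k=4 src: inc=0.240000, refl=0.240000·0.600000=0.1440; V=1.040000+0.240000+0.144000=1.4240
k=5 load: inc=0.144000, refl=0.144000·1.000000=0.1440; V=1.280000+0.144000+0.144000=1.5680
k=6 src: inc=0.144000, refl=0.144000·0.600000=0.0864; V=1.424000+0.144000+0.086400=1.6544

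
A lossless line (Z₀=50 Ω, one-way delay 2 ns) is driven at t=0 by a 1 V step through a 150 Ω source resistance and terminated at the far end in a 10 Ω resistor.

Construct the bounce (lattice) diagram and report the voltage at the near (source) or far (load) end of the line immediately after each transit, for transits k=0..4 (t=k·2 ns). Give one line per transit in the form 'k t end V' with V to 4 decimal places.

Γ_L=-0.666667, Γ_S=0.500000; launch V₁=1·50/200=0.250000
k=0 src: V=0.2500
k=1 load: inc=0.250000, refl=0.250000·-0.666667=-0.1667; V=0.000000+0.250000+-0.166667=0.0833
k=2 src: inc=-0.166667, refl=-0.166667·0.500000=-0.0833; V=0.250000+-0.166667+-0.083333=0.0000
k=3 load: inc=-0.083333, refl=-0.083333·-0.666667=0.0556; V=0.083333+-0.083333+0.055556=0.0556
k=4 src: inc=0.055556, refl=0.055556·0.500000=0.0278; V=0.000000+0.055556+0.027778=0.0833

0 0 source 0.2500
1 2 load 0.0833
2 4 source 0.0000
3 6 load 0.0556
4 8 source 0.0833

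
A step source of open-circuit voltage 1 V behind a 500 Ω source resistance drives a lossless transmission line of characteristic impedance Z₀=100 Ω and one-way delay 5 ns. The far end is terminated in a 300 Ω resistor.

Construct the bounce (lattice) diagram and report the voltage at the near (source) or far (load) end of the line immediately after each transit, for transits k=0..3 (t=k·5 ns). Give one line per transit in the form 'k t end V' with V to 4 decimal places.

Γ_L=0.500000, Γ_S=0.666667; launch V₁=1·100/600=0.166667
k=0 src: V=0.1667
k=1 load: inc=0.166667, refl=0.166667·0.500000=0.0833; V=0.000000+0.166667+0.083333=0.2500
k=2 src: inc=0.083333, refl=0.083333·0.666667=0.0556; V=0.166667+0.083333+0.055556=0.3056
k=3 load: inc=0.055556, refl=0.055556·0.500000=0.0278; V=0.250000+0.055556+0.027778=0.3333

0 0 source 0.1667
1 5 load 0.2500
2 10 source 0.3056
3 15 load 0.3333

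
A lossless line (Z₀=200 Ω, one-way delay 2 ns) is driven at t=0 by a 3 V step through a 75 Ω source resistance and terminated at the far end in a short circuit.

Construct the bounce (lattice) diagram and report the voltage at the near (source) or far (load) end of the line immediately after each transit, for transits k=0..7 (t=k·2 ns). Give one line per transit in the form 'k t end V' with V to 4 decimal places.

Γ_L=-1.000000, Γ_S=-0.454545; launch V₁=3·200/275=2.181818
k=0 src: V=2.1818
k=1 load: inc=2.181818, refl=2.181818·-1.000000=-2.1818; V=0.000000+2.181818+-2.181818=0.0000
k=2 src: inc=-2.181818, refl=-2.181818·-0.454545=0.9917; V=2.181818+-2.181818+0.991736=0.9917
k=3 load: inc=0.991736, refl=0.991736·-1.000000=-0.9917; V=0.000000+0.991736+-0.991736=0.0000
k=4 src: inc=-0.991736, refl=-0.991736·-0.454545=0.4508; V=0.991736+-0.991736+0.450789=0.4508
k=5 load: inc=0.450789, refl=0.450789·-1.000000=-0.4508; V=0.000000+0.450789+-0.450789=0.0000
k=6 src: inc=-0.450789, refl=-0.450789·-0.454545=0.2049; V=0.450789+-0.450789+0.204904=0.2049
k=7 load: inc=0.204904, refl=0.204904·-1.000000=-0.2049; V=0.000000+0.204904+-0.204904=0.0000

0 0 source 2.1818
1 2 load 0.0000
2 4 source 0.9917
3 6 load 0.0000
4 8 source 0.4508
5 10 load 0.0000
6 12 source 0.2049
7 14 load 0.0000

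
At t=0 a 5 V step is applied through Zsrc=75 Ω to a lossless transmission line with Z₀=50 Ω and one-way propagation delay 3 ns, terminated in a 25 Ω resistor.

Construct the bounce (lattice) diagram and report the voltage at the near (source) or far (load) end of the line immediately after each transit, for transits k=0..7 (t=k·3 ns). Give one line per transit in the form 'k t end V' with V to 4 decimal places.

0 0 source 2.0000
1 3 load 1.3333
2 6 source 1.2000
3 9 load 1.2444
4 12 source 1.2533
5 15 load 1.2504
6 18 source 1.2498
7 21 load 1.2500

Γ_L=-0.333333, Γ_S=0.200000; launch V₁=5·50/125=2.000000
k=0 src: V=2.0000
k=1 load: inc=2.000000, refl=2.000000·-0.333333=-0.6667; V=0.000000+2.000000+-0.666667=1.3333
k=2 src: inc=-0.666667, refl=-0.666667·0.200000=-0.1333; V=2.000000+-0.666667+-0.133333=1.2000
k=3 load: inc=-0.133333, refl=-0.133333·-0.333333=0.0444; V=1.333333+-0.133333+0.044444=1.2444
k=4 src: inc=0.044444, refl=0.044444·0.200000=0.0089; V=1.200000+0.044444+0.008889=1.2533
k=5 load: inc=0.008889, refl=0.008889·-0.333333=-0.0030; V=1.244444+0.008889+-0.002963=1.2504
k=6 src: inc=-0.002963, refl=-0.002963·0.200000=-0.0006; V=1.253333+-0.002963+-0.000593=1.2498
k=7 load: inc=-0.000593, refl=-0.000593·-0.333333=0.0002; V=1.250370+-0.000593+0.000198=1.2500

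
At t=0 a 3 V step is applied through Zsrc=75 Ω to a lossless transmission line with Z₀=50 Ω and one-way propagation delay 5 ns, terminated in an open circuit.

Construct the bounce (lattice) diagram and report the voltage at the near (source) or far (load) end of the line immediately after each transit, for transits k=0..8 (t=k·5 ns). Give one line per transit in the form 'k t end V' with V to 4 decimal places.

0 0 source 1.2000
1 5 load 2.4000
2 10 source 2.6400
3 15 load 2.8800
4 20 source 2.9280
5 25 load 2.9760
6 30 source 2.9856
7 35 load 2.9952
8 40 source 2.9971

Γ_L=1.000000, Γ_S=0.200000; launch V₁=3·50/125=1.200000
k=0 src: V=1.2000
k=1 load: inc=1.200000, refl=1.200000·1.000000=1.2000; V=0.000000+1.200000+1.200000=2.4000
k=2 src: inc=1.200000, refl=1.200000·0.200000=0.2400; V=1.200000+1.200000+0.240000=2.6400
k=3 load: inc=0.240000, refl=0.240000·1.000000=0.2400; V=2.400000+0.240000+0.240000=2.8800
k=4 src: inc=0.240000, refl=0.240000·0.200000=0.0480; V=2.640000+0.240000+0.048000=2.9280
k=5 load: inc=0.048000, refl=0.048000·1.000000=0.0480; V=2.880000+0.048000+0.048000=2.9760
k=6 src: inc=0.048000, refl=0.048000·0.200000=0.0096; V=2.928000+0.048000+0.009600=2.9856
k=7 load: inc=0.009600, refl=0.009600·1.000000=0.0096; V=2.976000+0.009600+0.009600=2.9952
k=8 src: inc=0.009600, refl=0.009600·0.200000=0.0019; V=2.985600+0.009600+0.001920=2.9971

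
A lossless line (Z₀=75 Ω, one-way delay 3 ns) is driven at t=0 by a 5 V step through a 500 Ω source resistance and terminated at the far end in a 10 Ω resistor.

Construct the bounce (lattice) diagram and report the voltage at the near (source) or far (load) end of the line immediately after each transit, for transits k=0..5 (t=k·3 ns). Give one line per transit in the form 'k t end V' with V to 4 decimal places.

0 0 source 0.6522
1 3 load 0.1535
2 6 source -0.2152
3 9 load 0.0667
4 12 source 0.2751
5 15 load 0.1157

Γ_L=-0.764706, Γ_S=0.739130; launch V₁=5·75/575=0.652174
k=0 src: V=0.6522
k=1 load: inc=0.652174, refl=0.652174·-0.764706=-0.4987; V=0.000000+0.652174+-0.498721=0.1535
k=2 src: inc=-0.498721, refl=-0.498721·0.739130=-0.3686; V=0.652174+-0.498721+-0.368620=-0.2152
k=3 load: inc=-0.368620, refl=-0.368620·-0.764706=0.2819; V=0.153453+-0.368620+0.281886=0.0667
k=4 src: inc=0.281886, refl=0.281886·0.739130=0.2084; V=-0.215167+0.281886+0.208350=0.2751
k=5 load: inc=0.208350, refl=0.208350·-0.764706=-0.1593; V=0.066719+0.208350+-0.159327=0.1157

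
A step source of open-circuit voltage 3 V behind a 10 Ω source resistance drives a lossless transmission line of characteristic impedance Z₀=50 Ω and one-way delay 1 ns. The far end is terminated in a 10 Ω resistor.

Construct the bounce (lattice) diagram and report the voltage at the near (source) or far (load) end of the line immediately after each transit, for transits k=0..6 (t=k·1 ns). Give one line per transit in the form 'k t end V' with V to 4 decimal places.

0 0 source 2.5000
1 1 load 0.8333
2 2 source 1.9444
3 3 load 1.2037
4 4 source 1.6975
5 5 load 1.3683
6 6 source 1.5878

Γ_L=-0.666667, Γ_S=-0.666667; launch V₁=3·50/60=2.500000
k=0 src: V=2.5000
k=1 load: inc=2.500000, refl=2.500000·-0.666667=-1.6667; V=0.000000+2.500000+-1.666667=0.8333
k=2 src: inc=-1.666667, refl=-1.666667·-0.666667=1.1111; V=2.500000+-1.666667+1.111111=1.9444
k=3 load: inc=1.111111, refl=1.111111·-0.666667=-0.7407; V=0.833333+1.111111+-0.740741=1.2037
k=4 src: inc=-0.740741, refl=-0.740741·-0.666667=0.4938; V=1.944444+-0.740741+0.493827=1.6975
k=5 load: inc=0.493827, refl=0.493827·-0.666667=-0.3292; V=1.203704+0.493827+-0.329218=1.3683
k=6 src: inc=-0.329218, refl=-0.329218·-0.666667=0.2195; V=1.697531+-0.329218+0.219479=1.5878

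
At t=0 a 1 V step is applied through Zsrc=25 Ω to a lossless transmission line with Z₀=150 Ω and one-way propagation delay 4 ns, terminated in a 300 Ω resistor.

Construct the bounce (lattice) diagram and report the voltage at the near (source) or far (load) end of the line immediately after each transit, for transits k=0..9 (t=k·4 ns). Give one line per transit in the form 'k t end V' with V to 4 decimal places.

0 0 source 0.8571
1 4 load 1.1429
2 8 source 0.9388
3 12 load 0.8707
4 16 source 0.9193
5 20 load 0.9355
6 24 source 0.9240
7 28 load 0.9201
8 32 source 0.9229
9 36 load 0.9238

Γ_L=0.333333, Γ_S=-0.714286; launch V₁=1·150/175=0.857143
k=0 src: V=0.8571
k=1 load: inc=0.857143, refl=0.857143·0.333333=0.2857; V=0.000000+0.857143+0.285714=1.1429
k=2 src: inc=0.285714, refl=0.285714·-0.714286=-0.2041; V=0.857143+0.285714+-0.204082=0.9388
k=3 load: inc=-0.204082, refl=-0.204082·0.333333=-0.0680; V=1.142857+-0.204082+-0.068027=0.8707
k=4 src: inc=-0.068027, refl=-0.068027·-0.714286=0.0486; V=0.938776+-0.068027+0.048591=0.9193
k=5 load: inc=0.048591, refl=0.048591·0.333333=0.0162; V=0.870748+0.048591+0.016197=0.9355
k=6 src: inc=0.016197, refl=0.016197·-0.714286=-0.0116; V=0.919339+0.016197+-0.011569=0.9240
k=7 load: inc=-0.011569, refl=-0.011569·0.333333=-0.0039; V=0.935536+-0.011569+-0.003856=0.9201
k=8 src: inc=-0.003856, refl=-0.003856·-0.714286=0.0028; V=0.923967+-0.003856+0.002755=0.9229
k=9 load: inc=0.002755, refl=0.002755·0.333333=0.0009; V=0.920110+0.002755+0.000918=0.9238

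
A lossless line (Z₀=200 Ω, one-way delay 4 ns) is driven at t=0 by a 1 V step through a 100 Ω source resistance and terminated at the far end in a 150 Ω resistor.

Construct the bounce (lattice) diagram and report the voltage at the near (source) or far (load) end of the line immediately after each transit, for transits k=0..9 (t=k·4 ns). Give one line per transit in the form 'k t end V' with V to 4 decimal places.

0 0 source 0.6667
1 4 load 0.5714
2 8 source 0.6032
3 12 load 0.5986
4 16 source 0.6002
5 20 load 0.5999
6 24 source 0.6000
7 28 load 0.6000
8 32 source 0.6000
9 36 load 0.6000

Γ_L=-0.142857, Γ_S=-0.333333; launch V₁=1·200/300=0.666667
k=0 src: V=0.6667
k=1 load: inc=0.666667, refl=0.666667·-0.142857=-0.0952; V=0.000000+0.666667+-0.095238=0.5714
k=2 src: inc=-0.095238, refl=-0.095238·-0.333333=0.0317; V=0.666667+-0.095238+0.031746=0.6032
k=3 load: inc=0.031746, refl=0.031746·-0.142857=-0.0045; V=0.571429+0.031746+-0.004535=0.5986
k=4 src: inc=-0.004535, refl=-0.004535·-0.333333=0.0015; V=0.603175+-0.004535+0.001512=0.6002
k=5 load: inc=0.001512, refl=0.001512·-0.142857=-0.0002; V=0.598639+0.001512+-0.000216=0.5999
k=6 src: inc=-0.000216, refl=-0.000216·-0.333333=0.0001; V=0.600151+-0.000216+0.000072=0.6000
k=7 load: inc=0.000072, refl=0.000072·-0.142857=-0.0000; V=0.599935+0.000072+-0.000010=0.6000
k=8 src: inc=-0.000010, refl=-0.000010·-0.333333=0.0000; V=0.600007+-0.000010+0.000003=0.6000
k=9 load: inc=0.000003, refl=0.000003·-0.142857=-0.0000; V=0.599997+0.000003+-0.000000=0.6000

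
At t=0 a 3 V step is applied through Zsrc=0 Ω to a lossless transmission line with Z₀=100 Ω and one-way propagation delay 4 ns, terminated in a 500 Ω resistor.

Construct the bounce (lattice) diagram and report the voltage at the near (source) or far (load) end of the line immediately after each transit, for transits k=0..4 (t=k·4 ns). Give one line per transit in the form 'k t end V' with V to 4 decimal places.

Γ_L=0.666667, Γ_S=-1.000000; launch V₁=3·100/100=3.000000
k=0 src: V=3.0000
k=1 load: inc=3.000000, refl=3.000000·0.666667=2.0000; V=0.000000+3.000000+2.000000=5.0000
k=2 src: inc=2.000000, refl=2.000000·-1.000000=-2.0000; V=3.000000+2.000000+-2.000000=3.0000
k=3 load: inc=-2.000000, refl=-2.000000·0.666667=-1.3333; V=5.000000+-2.000000+-1.333333=1.6667
k=4 src: inc=-1.333333, refl=-1.333333·-1.000000=1.3333; V=3.000000+-1.333333+1.333333=3.0000

0 0 source 3.0000
1 4 load 5.0000
2 8 source 3.0000
3 12 load 1.6667
4 16 source 3.0000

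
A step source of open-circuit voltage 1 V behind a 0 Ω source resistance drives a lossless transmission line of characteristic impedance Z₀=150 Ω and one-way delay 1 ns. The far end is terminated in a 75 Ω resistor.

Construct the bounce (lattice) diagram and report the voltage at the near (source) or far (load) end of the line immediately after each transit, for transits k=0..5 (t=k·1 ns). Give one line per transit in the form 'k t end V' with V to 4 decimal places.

Γ_L=-0.333333, Γ_S=-1.000000; launch V₁=1·150/150=1.000000
k=0 src: V=1.0000
k=1 load: inc=1.000000, refl=1.000000·-0.333333=-0.3333; V=0.000000+1.000000+-0.333333=0.6667
k=2 src: inc=-0.333333, refl=-0.333333·-1.000000=0.3333; V=1.000000+-0.333333+0.333333=1.0000
k=3 load: inc=0.333333, refl=0.333333·-0.333333=-0.1111; V=0.666667+0.333333+-0.111111=0.8889
k=4 src: inc=-0.111111, refl=-0.111111·-1.000000=0.1111; V=1.000000+-0.111111+0.111111=1.0000
k=5 load: inc=0.111111, refl=0.111111·-0.333333=-0.0370; V=0.888889+0.111111+-0.037037=0.9630

0 0 source 1.0000
1 1 load 0.6667
2 2 source 1.0000
3 3 load 0.8889
4 4 source 1.0000
5 5 load 0.9630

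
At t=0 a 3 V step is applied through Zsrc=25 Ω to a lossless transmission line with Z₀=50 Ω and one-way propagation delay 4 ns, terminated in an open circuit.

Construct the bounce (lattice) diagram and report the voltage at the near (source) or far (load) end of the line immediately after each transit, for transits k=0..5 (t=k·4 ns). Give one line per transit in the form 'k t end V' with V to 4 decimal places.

0 0 source 2.0000
1 4 load 4.0000
2 8 source 3.3333
3 12 load 2.6667
4 16 source 2.8889
5 20 load 3.1111

Γ_L=1.000000, Γ_S=-0.333333; launch V₁=3·50/75=2.000000
k=0 src: V=2.0000
k=1 load: inc=2.000000, refl=2.000000·1.000000=2.0000; V=0.000000+2.000000+2.000000=4.0000
k=2 src: inc=2.000000, refl=2.000000·-0.333333=-0.6667; V=2.000000+2.000000+-0.666667=3.3333
k=3 load: inc=-0.666667, refl=-0.666667·1.000000=-0.6667; V=4.000000+-0.666667+-0.666667=2.6667
k=4 src: inc=-0.666667, refl=-0.666667·-0.333333=0.2222; V=3.333333+-0.666667+0.222222=2.8889
k=5 load: inc=0.222222, refl=0.222222·1.000000=0.2222; V=2.666667+0.222222+0.222222=3.1111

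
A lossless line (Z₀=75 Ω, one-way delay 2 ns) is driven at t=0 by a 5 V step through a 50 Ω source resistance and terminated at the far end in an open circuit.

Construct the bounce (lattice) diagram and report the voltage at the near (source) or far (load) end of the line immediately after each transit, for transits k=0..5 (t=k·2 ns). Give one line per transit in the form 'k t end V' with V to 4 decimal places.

0 0 source 3.0000
1 2 load 6.0000
2 4 source 5.4000
3 6 load 4.8000
4 8 source 4.9200
5 10 load 5.0400

Γ_L=1.000000, Γ_S=-0.200000; launch V₁=5·75/125=3.000000
k=0 src: V=3.0000
k=1 load: inc=3.000000, refl=3.000000·1.000000=3.0000; V=0.000000+3.000000+3.000000=6.0000
k=2 src: inc=3.000000, refl=3.000000·-0.200000=-0.6000; V=3.000000+3.000000+-0.600000=5.4000
k=3 load: inc=-0.600000, refl=-0.600000·1.000000=-0.6000; V=6.000000+-0.600000+-0.600000=4.8000
k=4 src: inc=-0.600000, refl=-0.600000·-0.200000=0.1200; V=5.400000+-0.600000+0.120000=4.9200
k=5 load: inc=0.120000, refl=0.120000·1.000000=0.1200; V=4.800000+0.120000+0.120000=5.0400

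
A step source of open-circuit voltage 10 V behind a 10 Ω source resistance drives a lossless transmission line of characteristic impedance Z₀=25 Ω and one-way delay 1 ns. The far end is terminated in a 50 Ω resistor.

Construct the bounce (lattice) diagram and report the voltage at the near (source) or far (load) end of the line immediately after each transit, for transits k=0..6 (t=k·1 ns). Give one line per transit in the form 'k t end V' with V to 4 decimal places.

Γ_L=0.333333, Γ_S=-0.428571; launch V₁=10·25/35=7.142857
k=0 src: V=7.1429
k=1 load: inc=7.142857, refl=7.142857·0.333333=2.3810; V=0.000000+7.142857+2.380952=9.5238
k=2 src: inc=2.380952, refl=2.380952·-0.428571=-1.0204; V=7.142857+2.380952+-1.020408=8.5034
k=3 load: inc=-1.020408, refl=-1.020408·0.333333=-0.3401; V=9.523810+-1.020408+-0.340136=8.1633
k=4 src: inc=-0.340136, refl=-0.340136·-0.428571=0.1458; V=8.503401+-0.340136+0.145773=8.3090
k=5 load: inc=0.145773, refl=0.145773·0.333333=0.0486; V=8.163265+0.145773+0.048591=8.3576
k=6 src: inc=0.048591, refl=0.048591·-0.428571=-0.0208; V=8.309038+0.048591+-0.020825=8.3368

0 0 source 7.1429
1 1 load 9.5238
2 2 source 8.5034
3 3 load 8.1633
4 4 source 8.3090
5 5 load 8.3576
6 6 source 8.3368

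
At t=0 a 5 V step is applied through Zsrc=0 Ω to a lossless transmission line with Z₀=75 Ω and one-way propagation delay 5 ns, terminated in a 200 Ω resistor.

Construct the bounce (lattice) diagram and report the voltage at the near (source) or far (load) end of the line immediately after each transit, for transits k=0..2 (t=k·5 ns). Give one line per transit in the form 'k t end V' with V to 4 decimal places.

Γ_L=0.454545, Γ_S=-1.000000; launch V₁=5·75/75=5.000000
k=0 src: V=5.0000
k=1 load: inc=5.000000, refl=5.000000·0.454545=2.2727; V=0.000000+5.000000+2.272727=7.2727
k=2 src: inc=2.272727, refl=2.272727·-1.000000=-2.2727; V=5.000000+2.272727+-2.272727=5.0000

0 0 source 5.0000
1 5 load 7.2727
2 10 source 5.0000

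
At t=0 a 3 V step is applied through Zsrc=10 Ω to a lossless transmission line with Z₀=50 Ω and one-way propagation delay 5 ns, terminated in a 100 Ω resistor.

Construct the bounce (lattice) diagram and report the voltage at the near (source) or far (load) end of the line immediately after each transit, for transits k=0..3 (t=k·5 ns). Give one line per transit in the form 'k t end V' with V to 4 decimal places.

0 0 source 2.5000
1 5 load 3.3333
2 10 source 2.7778
3 15 load 2.5926

Γ_L=0.333333, Γ_S=-0.666667; launch V₁=3·50/60=2.500000
k=0 src: V=2.5000
k=1 load: inc=2.500000, refl=2.500000·0.333333=0.8333; V=0.000000+2.500000+0.833333=3.3333
k=2 src: inc=0.833333, refl=0.833333·-0.666667=-0.5556; V=2.500000+0.833333+-0.555556=2.7778
k=3 load: inc=-0.555556, refl=-0.555556·0.333333=-0.1852; V=3.333333+-0.555556+-0.185185=2.5926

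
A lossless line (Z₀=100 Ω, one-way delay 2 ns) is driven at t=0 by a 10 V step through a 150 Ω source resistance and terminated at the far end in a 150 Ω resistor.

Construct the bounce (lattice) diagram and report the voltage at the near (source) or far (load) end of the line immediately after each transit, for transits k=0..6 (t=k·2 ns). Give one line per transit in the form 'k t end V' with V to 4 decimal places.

0 0 source 4.0000
1 2 load 4.8000
2 4 source 4.9600
3 6 load 4.9920
4 8 source 4.9984
5 10 load 4.9997
6 12 source 4.9999

Γ_L=0.200000, Γ_S=0.200000; launch V₁=10·100/250=4.000000
k=0 src: V=4.0000
k=1 load: inc=4.000000, refl=4.000000·0.200000=0.8000; V=0.000000+4.000000+0.800000=4.8000
k=2 src: inc=0.800000, refl=0.800000·0.200000=0.1600; V=4.000000+0.800000+0.160000=4.9600
k=3 load: inc=0.160000, refl=0.160000·0.200000=0.0320; V=4.800000+0.160000+0.032000=4.9920
k=4 src: inc=0.032000, refl=0.032000·0.200000=0.0064; V=4.960000+0.032000+0.006400=4.9984
k=5 load: inc=0.006400, refl=0.006400·0.200000=0.0013; V=4.992000+0.006400+0.001280=4.9997
k=6 src: inc=0.001280, refl=0.001280·0.200000=0.0003; V=4.998400+0.001280+0.000256=4.9999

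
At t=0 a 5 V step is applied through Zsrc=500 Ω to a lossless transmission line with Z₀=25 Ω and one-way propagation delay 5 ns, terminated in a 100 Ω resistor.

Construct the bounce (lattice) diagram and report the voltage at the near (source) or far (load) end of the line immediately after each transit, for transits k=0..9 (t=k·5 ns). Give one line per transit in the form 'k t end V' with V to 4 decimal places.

0 0 source 0.2381
1 5 load 0.3810
2 10 source 0.5102
3 15 load 0.5878
4 20 source 0.6579
5 25 load 0.7000
6 30 source 0.7381
7 35 load 0.7610
8 40 source 0.7816
9 45 load 0.7940

Γ_L=0.600000, Γ_S=0.904762; launch V₁=5·25/525=0.238095
k=0 src: V=0.2381
k=1 load: inc=0.238095, refl=0.238095·0.600000=0.1429; V=0.000000+0.238095+0.142857=0.3810
k=2 src: inc=0.142857, refl=0.142857·0.904762=0.1293; V=0.238095+0.142857+0.129252=0.5102
k=3 load: inc=0.129252, refl=0.129252·0.600000=0.0776; V=0.380952+0.129252+0.077551=0.5878
k=4 src: inc=0.077551, refl=0.077551·0.904762=0.0702; V=0.510204+0.077551+0.070165=0.6579
k=5 load: inc=0.070165, refl=0.070165·0.600000=0.0421; V=0.587755+0.070165+0.042099=0.7000
k=6 src: inc=0.042099, refl=0.042099·0.904762=0.0381; V=0.657920+0.042099+0.038090=0.7381
k=7 load: inc=0.038090, refl=0.038090·0.600000=0.0229; V=0.700019+0.038090+0.022854=0.7610
k=8 src: inc=0.022854, refl=0.022854·0.904762=0.0207; V=0.738109+0.022854+0.020677=0.7816
k=9 load: inc=0.020677, refl=0.020677·0.600000=0.0124; V=0.760963+0.020677+0.012406=0.7940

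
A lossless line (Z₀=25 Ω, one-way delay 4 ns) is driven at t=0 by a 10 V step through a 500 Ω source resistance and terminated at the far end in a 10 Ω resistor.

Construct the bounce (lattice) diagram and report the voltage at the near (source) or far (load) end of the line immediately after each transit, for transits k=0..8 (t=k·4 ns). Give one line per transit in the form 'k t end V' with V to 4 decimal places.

Γ_L=-0.428571, Γ_S=0.904762; launch V₁=10·25/525=0.476190
k=0 src: V=0.4762
k=1 load: inc=0.476190, refl=0.476190·-0.428571=-0.2041; V=0.000000+0.476190+-0.204082=0.2721
k=2 src: inc=-0.204082, refl=-0.204082·0.904762=-0.1846; V=0.476190+-0.204082+-0.184645=0.0875
k=3 load: inc=-0.184645, refl=-0.184645·-0.428571=0.0791; V=0.272109+-0.184645+0.079134=0.1666
k=4 src: inc=0.079134, refl=0.079134·0.904762=0.0716; V=0.087464+0.079134+0.071597=0.2382
k=5 load: inc=0.071597, refl=0.071597·-0.428571=-0.0307; V=0.166597+0.071597+-0.030684=0.2075
k=6 src: inc=-0.030684, refl=-0.030684·0.904762=-0.0278; V=0.238194+-0.030684+-0.027762=0.1797
k=7 load: inc=-0.027762, refl=-0.027762·-0.428571=0.0119; V=0.207510+-0.027762+0.011898=0.1916
k=8 src: inc=0.011898, refl=0.011898·0.904762=0.0108; V=0.179748+0.011898+0.010765=0.2024

0 0 source 0.4762
1 4 load 0.2721
2 8 source 0.0875
3 12 load 0.1666
4 16 source 0.2382
5 20 load 0.2075
6 24 source 0.1797
7 28 load 0.1916
8 32 source 0.2024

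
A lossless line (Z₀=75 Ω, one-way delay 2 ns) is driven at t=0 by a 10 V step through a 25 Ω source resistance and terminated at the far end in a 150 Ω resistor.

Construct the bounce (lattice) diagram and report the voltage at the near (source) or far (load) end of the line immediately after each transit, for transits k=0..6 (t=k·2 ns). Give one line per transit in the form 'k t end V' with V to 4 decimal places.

0 0 source 7.5000
1 2 load 10.0000
2 4 source 8.7500
3 6 load 8.3333
4 8 source 8.5417
5 10 load 8.6111
6 12 source 8.5764

Γ_L=0.333333, Γ_S=-0.500000; launch V₁=10·75/100=7.500000
k=0 src: V=7.5000
k=1 load: inc=7.500000, refl=7.500000·0.333333=2.5000; V=0.000000+7.500000+2.500000=10.0000
k=2 src: inc=2.500000, refl=2.500000·-0.500000=-1.2500; V=7.500000+2.500000+-1.250000=8.7500
k=3 load: inc=-1.250000, refl=-1.250000·0.333333=-0.4167; V=10.000000+-1.250000+-0.416667=8.3333
k=4 src: inc=-0.416667, refl=-0.416667·-0.500000=0.2083; V=8.750000+-0.416667+0.208333=8.5417
k=5 load: inc=0.208333, refl=0.208333·0.333333=0.0694; V=8.333333+0.208333+0.069444=8.6111
k=6 src: inc=0.069444, refl=0.069444·-0.500000=-0.0347; V=8.541667+0.069444+-0.034722=8.5764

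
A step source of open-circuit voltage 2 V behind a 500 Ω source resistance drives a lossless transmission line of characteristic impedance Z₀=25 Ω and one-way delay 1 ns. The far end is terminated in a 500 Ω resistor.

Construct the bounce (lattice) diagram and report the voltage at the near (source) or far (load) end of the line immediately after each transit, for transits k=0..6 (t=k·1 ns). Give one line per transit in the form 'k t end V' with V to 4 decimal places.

0 0 source 0.0952
1 1 load 0.1814
2 2 source 0.2594
3 3 load 0.3299
4 4 source 0.3937
5 5 load 0.4515
6 6 source 0.5037

Γ_L=0.904762, Γ_S=0.904762; launch V₁=2·25/525=0.095238
k=0 src: V=0.0952
k=1 load: inc=0.095238, refl=0.095238·0.904762=0.0862; V=0.000000+0.095238+0.086168=0.1814
k=2 src: inc=0.086168, refl=0.086168·0.904762=0.0780; V=0.095238+0.086168+0.077961=0.2594
k=3 load: inc=0.077961, refl=0.077961·0.904762=0.0705; V=0.181406+0.077961+0.070536=0.3299
k=4 src: inc=0.070536, refl=0.070536·0.904762=0.0638; V=0.259367+0.070536+0.063819=0.3937
k=5 load: inc=0.063819, refl=0.063819·0.904762=0.0577; V=0.329904+0.063819+0.057741=0.4515
k=6 src: inc=0.057741, refl=0.057741·0.904762=0.0522; V=0.393722+0.057741+0.052242=0.5037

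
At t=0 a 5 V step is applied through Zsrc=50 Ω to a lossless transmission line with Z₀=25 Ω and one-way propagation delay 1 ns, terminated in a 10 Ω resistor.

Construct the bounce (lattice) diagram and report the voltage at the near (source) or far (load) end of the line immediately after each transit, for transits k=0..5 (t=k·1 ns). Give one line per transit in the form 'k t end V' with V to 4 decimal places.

Γ_L=-0.428571, Γ_S=0.333333; launch V₁=5·25/75=1.666667
k=0 src: V=1.6667
k=1 load: inc=1.666667, refl=1.666667·-0.428571=-0.7143; V=0.000000+1.666667+-0.714286=0.9524
k=2 src: inc=-0.714286, refl=-0.714286·0.333333=-0.2381; V=1.666667+-0.714286+-0.238095=0.7143
k=3 load: inc=-0.238095, refl=-0.238095·-0.428571=0.1020; V=0.952381+-0.238095+0.102041=0.8163
k=4 src: inc=0.102041, refl=0.102041·0.333333=0.0340; V=0.714286+0.102041+0.034014=0.8503
k=5 load: inc=0.034014, refl=0.034014·-0.428571=-0.0146; V=0.816327+0.034014+-0.014577=0.8358

0 0 source 1.6667
1 1 load 0.9524
2 2 source 0.7143
3 3 load 0.8163
4 4 source 0.8503
5 5 load 0.8358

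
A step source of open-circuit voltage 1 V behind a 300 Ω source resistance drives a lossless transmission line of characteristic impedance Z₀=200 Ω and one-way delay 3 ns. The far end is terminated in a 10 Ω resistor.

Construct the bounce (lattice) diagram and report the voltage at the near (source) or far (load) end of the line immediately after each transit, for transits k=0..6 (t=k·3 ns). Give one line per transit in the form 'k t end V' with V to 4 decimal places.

0 0 source 0.4000
1 3 load 0.0381
2 6 source -0.0343
3 9 load 0.0312
4 12 source 0.0443
5 15 load 0.0324
6 18 source 0.0301

Γ_L=-0.904762, Γ_S=0.200000; launch V₁=1·200/500=0.400000
k=0 src: V=0.4000
k=1 load: inc=0.400000, refl=0.400000·-0.904762=-0.3619; V=0.000000+0.400000+-0.361905=0.0381
k=2 src: inc=-0.361905, refl=-0.361905·0.200000=-0.0724; V=0.400000+-0.361905+-0.072381=-0.0343
k=3 load: inc=-0.072381, refl=-0.072381·-0.904762=0.0655; V=0.038095+-0.072381+0.065488=0.0312
k=4 src: inc=0.065488, refl=0.065488·0.200000=0.0131; V=-0.034286+0.065488+0.013098=0.0443
k=5 load: inc=0.013098, refl=0.013098·-0.904762=-0.0119; V=0.031202+0.013098+-0.011850=0.0324
k=6 src: inc=-0.011850, refl=-0.011850·0.200000=-0.0024; V=0.044299+-0.011850+-0.002370=0.0301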